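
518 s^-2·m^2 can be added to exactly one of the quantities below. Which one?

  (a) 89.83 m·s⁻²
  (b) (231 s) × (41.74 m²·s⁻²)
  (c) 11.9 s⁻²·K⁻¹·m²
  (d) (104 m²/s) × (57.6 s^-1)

Reference: m²·s⁻².
Each option:
  (a) m·s⁻²
  (b) [s] · [m²·s⁻²] = m²·s⁻¹
  (c) m²·s⁻²·K⁻¹
  (d) [m²·s⁻¹] · [s⁻¹] = m²·s⁻²  ← same
Only (d) matches m²·s⁻².

(d)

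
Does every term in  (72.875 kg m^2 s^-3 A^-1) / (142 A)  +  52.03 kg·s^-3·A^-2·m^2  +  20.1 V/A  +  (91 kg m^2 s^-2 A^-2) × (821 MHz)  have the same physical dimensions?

Dimensions:
  (72.875 kg m^2 s^-3 A^-1) / (142 A):  [kg·m²·s⁻³·A⁻¹] / [A] = kg·m²·s⁻³·A⁻²
  52.03 kg·s^-3·A^-2·m^2:  kg·m²·s⁻³·A⁻²
  20.1 V/A:  V·A⁻¹ = J·C⁻¹·A⁻¹ = kg·m²·s⁻³·A⁻²
  (91 kg m^2 s^-2 A^-2) × (821 MHz):  [kg·m²·s⁻²·A⁻²] · [s⁻¹] = kg·m²·s⁻³·A⁻²
Every term reduces to kg·m²·s⁻³·A⁻².

Yes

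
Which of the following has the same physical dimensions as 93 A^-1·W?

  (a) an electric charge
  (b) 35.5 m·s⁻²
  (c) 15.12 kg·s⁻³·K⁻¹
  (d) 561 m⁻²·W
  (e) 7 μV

Reference: W·A⁻¹ = J·s⁻¹·A⁻¹ = kg·m²·s⁻³·A⁻¹.
Each option:
  (a) [electric charge] = s·A
  (b) m·s⁻²
  (c) kg·s⁻³·K⁻¹
  (d) W·m⁻² = J·s⁻¹·m⁻² = kg·s⁻³
  (e) V = J·C⁻¹ = kg·m²·s⁻³·A⁻¹  ← same
Only (e) matches kg·m²·s⁻³·A⁻¹.

(e)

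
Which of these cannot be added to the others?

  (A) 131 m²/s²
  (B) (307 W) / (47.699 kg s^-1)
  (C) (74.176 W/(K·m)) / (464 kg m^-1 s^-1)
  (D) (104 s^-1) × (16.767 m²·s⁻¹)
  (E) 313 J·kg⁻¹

In SI base units:
  (A) m²·s⁻²
  (B) [kg·m²·s⁻³] / [kg·s⁻¹] = m²·s⁻²
  (C) [kg·m·s⁻³·K⁻¹] / [kg·m⁻¹·s⁻¹] = m²·s⁻²·K⁻¹
  (D) [s⁻¹] · [m²·s⁻¹] = m²·s⁻²
  (E) J·kg⁻¹ = N·m·kg⁻¹ = m²·s⁻²
All reduce to m²·s⁻² except (C), which is m²·s⁻²·K⁻¹.

(C)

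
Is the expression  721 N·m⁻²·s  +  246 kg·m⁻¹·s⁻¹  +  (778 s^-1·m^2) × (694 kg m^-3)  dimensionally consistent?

Expand each in SI base units:
  721 N·m⁻²·s:  N·s·m⁻² = kg·m·s⁻²·s·m⁻² = kg·m⁻¹·s⁻¹
  246 kg·m⁻¹·s⁻¹:  kg·m⁻¹·s⁻¹
  (778 s^-1·m^2) × (694 kg m^-3):  [m²·s⁻¹] · [kg·m⁻³] = kg·m⁻¹·s⁻¹
Every term reduces to kg·m⁻¹·s⁻¹.

Yes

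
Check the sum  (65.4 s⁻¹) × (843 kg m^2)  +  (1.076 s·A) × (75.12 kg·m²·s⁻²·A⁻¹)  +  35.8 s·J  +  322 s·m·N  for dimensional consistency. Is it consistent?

Expand each in SI base units:
  (65.4 s⁻¹) × (843 kg m^2):  [s⁻¹] · [kg·m²] = kg·m²·s⁻¹
  (1.076 s·A) × (75.12 kg·m²·s⁻²·A⁻¹):  [s·A] · [kg·m²·s⁻²·A⁻¹] = kg·m²·s⁻¹
  35.8 s·J:  J·s = N·m·s = kg·m²·s⁻¹
  322 s·m·N:  N·m·s = kg·m·s⁻²·m·s = kg·m²·s⁻¹
Every term reduces to kg·m²·s⁻¹.

Yes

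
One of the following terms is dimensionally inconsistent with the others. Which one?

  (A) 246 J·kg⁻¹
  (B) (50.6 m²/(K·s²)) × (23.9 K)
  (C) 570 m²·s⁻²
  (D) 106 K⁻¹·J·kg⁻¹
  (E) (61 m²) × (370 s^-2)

(D)

Reduce each to base SI dimensions:
  (A) J·kg⁻¹ = N·m·kg⁻¹ = m²·s⁻²
  (B) [m²·s⁻²·K⁻¹] · [K] = m²·s⁻²
  (C) m²·s⁻²
  (D) J·kg⁻¹·K⁻¹ = N·m·kg⁻¹·K⁻¹ = m²·s⁻²·K⁻¹
  (E) [m²] · [s⁻²] = m²·s⁻²
All reduce to m²·s⁻² except (D), which is m²·s⁻²·K⁻¹.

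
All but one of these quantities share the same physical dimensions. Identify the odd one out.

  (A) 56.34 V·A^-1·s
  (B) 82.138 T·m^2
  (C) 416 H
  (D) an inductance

Reduce each to base SI dimensions:
  (A) V·s·A⁻¹ = J·C⁻¹·s·A⁻¹ = kg·m²·s⁻²·A⁻²
  (B) T·m² = Wb·m⁻²·m² = kg·m²·s⁻²·A⁻¹
  (C) H = V·s·A⁻¹ = kg·m²·s⁻²·A⁻²
  (D) [inductance] = kg·m²·s⁻²·A⁻²
All reduce to kg·m²·s⁻²·A⁻² except (B), which is kg·m²·s⁻²·A⁻¹.

(B)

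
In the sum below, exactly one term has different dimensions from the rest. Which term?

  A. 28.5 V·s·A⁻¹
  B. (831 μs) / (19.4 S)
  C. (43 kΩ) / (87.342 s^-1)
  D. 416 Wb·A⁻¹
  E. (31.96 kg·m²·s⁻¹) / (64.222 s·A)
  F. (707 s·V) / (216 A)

Work out the base dimensions of each:
  A. V·s·A⁻¹ = J·C⁻¹·s·A⁻¹ = kg·m²·s⁻²·A⁻²
  B. [s] / [kg⁻¹·m⁻²·s³·A²] = kg·m²·s⁻²·A⁻²
  C. [kg·m²·s⁻³·A⁻²] / [s⁻¹] = kg·m²·s⁻²·A⁻²
  D. Wb·A⁻¹ = V·s·A⁻¹ = kg·m²·s⁻²·A⁻²
  E. [kg·m²·s⁻¹] / [s·A] = kg·m²·s⁻²·A⁻¹
  F. [kg·m²·s⁻²·A⁻¹] / [A] = kg·m²·s⁻²·A⁻²
All reduce to kg·m²·s⁻²·A⁻² except E., which is kg·m²·s⁻²·A⁻¹.

E.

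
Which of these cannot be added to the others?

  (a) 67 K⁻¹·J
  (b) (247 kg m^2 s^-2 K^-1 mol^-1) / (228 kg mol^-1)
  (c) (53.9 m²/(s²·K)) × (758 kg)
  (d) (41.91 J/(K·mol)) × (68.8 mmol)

Work out the base dimensions of each:
  (a) J·K⁻¹ = N·m·K⁻¹ = kg·m²·s⁻²·K⁻¹
  (b) [kg·m²·s⁻²·K⁻¹·mol⁻¹] / [kg·mol⁻¹] = m²·s⁻²·K⁻¹
  (c) [m²·s⁻²·K⁻¹] · [kg] = kg·m²·s⁻²·K⁻¹
  (d) [kg·m²·s⁻²·K⁻¹·mol⁻¹] · [mol] = kg·m²·s⁻²·K⁻¹
All reduce to kg·m²·s⁻²·K⁻¹ except (b), which is m²·s⁻²·K⁻¹.

(b)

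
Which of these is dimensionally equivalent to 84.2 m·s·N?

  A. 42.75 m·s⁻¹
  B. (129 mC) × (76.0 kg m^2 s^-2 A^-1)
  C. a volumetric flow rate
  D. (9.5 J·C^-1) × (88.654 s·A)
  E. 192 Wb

B.

Reference: N·m·s = kg·m·s⁻²·m·s = kg·m²·s⁻¹.
Each option:
  A. m·s⁻¹
  B. [s·A] · [kg·m²·s⁻²·A⁻¹] = kg·m²·s⁻¹  ← same
  C. [volumetric flow rate] = m³·s⁻¹
  D. [kg·m²·s⁻³·A⁻¹] · [s·A] = kg·m²·s⁻²
  E. Wb = V·s = kg·m²·s⁻²·A⁻¹
Only B. matches kg·m²·s⁻¹.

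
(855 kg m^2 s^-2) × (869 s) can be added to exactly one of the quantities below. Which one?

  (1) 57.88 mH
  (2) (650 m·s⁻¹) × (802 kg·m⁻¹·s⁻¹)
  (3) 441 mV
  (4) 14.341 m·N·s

(4)

Reference: [kg·m²·s⁻²] · [s] = kg·m²·s⁻¹.
Each option:
  (1) H = V·s·A⁻¹ = kg·m²·s⁻²·A⁻²
  (2) [m·s⁻¹] · [kg·m⁻¹·s⁻¹] = kg·s⁻²
  (3) V = J·C⁻¹ = kg·m²·s⁻³·A⁻¹
  (4) N·m·s = kg·m·s⁻²·m·s = kg·m²·s⁻¹  ← same
Only (4) matches kg·m²·s⁻¹.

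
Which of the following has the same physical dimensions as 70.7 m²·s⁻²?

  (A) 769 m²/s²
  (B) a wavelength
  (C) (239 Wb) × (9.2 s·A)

Reference: m²·s⁻².
Each option:
  (A) m²·s⁻²  ← same
  (B) [wavelength] = m
  (C) [kg·m²·s⁻²·A⁻¹] · [s·A] = kg·m²·s⁻¹
Only (A) matches m²·s⁻².

(A)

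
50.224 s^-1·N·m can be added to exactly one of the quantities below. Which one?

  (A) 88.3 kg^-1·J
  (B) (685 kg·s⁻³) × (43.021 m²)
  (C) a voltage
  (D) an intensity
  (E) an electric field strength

Reference: N·m·s⁻¹ = kg·m·s⁻²·m·s⁻¹ = kg·m²·s⁻³.
Each option:
  (A) J·kg⁻¹ = N·m·kg⁻¹ = m²·s⁻²
  (B) [kg·s⁻³] · [m²] = kg·m²·s⁻³  ← same
  (C) [voltage] = kg·m²·s⁻³·A⁻¹
  (D) [intensity] = kg·s⁻³
  (E) [electric field strength] = kg·m·s⁻³·A⁻¹
Only (B) matches kg·m²·s⁻³.

(B)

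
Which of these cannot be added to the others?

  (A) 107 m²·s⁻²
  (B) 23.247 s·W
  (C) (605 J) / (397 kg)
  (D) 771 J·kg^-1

(B)

Expand each in SI base units:
  (A) m²·s⁻²
  (B) W·s = J·s⁻¹·s = kg·m²·s⁻²
  (C) [kg·m²·s⁻²] / [kg] = m²·s⁻²
  (D) J·kg⁻¹ = N·m·kg⁻¹ = m²·s⁻²
All reduce to m²·s⁻² except (B), which is kg·m²·s⁻².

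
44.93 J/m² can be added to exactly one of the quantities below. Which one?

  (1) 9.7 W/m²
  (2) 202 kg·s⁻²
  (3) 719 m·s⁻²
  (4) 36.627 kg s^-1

(2)

Reference: J·m⁻² = N·m·m⁻² = kg·s⁻².
Each option:
  (1) W·m⁻² = J·s⁻¹·m⁻² = kg·s⁻³
  (2) kg·s⁻²  ← same
  (3) m·s⁻²
  (4) kg·s⁻¹
Only (2) matches kg·s⁻².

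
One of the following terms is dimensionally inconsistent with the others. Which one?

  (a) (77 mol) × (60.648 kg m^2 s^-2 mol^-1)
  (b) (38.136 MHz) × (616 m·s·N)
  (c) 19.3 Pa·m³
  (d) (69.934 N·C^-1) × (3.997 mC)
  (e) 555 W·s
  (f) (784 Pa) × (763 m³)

(d)

In SI base units:
  (a) [mol] · [kg·m²·s⁻²·mol⁻¹] = kg·m²·s⁻²
  (b) [s⁻¹] · [kg·m²·s⁻¹] = kg·m²·s⁻²
  (c) Pa·m³ = N·m⁻²·m³ = kg·m²·s⁻²
  (d) [kg·m·s⁻³·A⁻¹] · [s·A] = kg·m·s⁻²
  (e) W·s = J·s⁻¹·s = kg·m²·s⁻²
  (f) [kg·m⁻¹·s⁻²] · [m³] = kg·m²·s⁻²
All reduce to kg·m²·s⁻² except (d), which is kg·m·s⁻².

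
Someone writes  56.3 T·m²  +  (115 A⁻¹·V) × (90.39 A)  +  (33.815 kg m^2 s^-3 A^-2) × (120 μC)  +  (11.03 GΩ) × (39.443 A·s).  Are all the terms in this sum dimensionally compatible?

In SI base units:
  56.3 T·m²:  T·m² = Wb·m⁻²·m² = kg·m²·s⁻²·A⁻¹
  (115 A⁻¹·V) × (90.39 A):  [kg·m²·s⁻³·A⁻²] · [A] = kg·m²·s⁻³·A⁻¹
  (33.815 kg m^2 s^-3 A^-2) × (120 μC):  [kg·m²·s⁻³·A⁻²] · [s·A] = kg·m²·s⁻²·A⁻¹
  (11.03 GΩ) × (39.443 A·s):  [kg·m²·s⁻³·A⁻²] · [s·A] = kg·m²·s⁻²·A⁻¹
The terms do not share a single dimension (kg·m²·s⁻²·A⁻¹ vs kg·m²·s⁻³·A⁻¹).

No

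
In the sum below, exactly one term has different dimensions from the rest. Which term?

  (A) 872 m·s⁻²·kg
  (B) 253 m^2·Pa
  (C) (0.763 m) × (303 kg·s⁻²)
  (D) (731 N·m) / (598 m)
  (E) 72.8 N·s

(E)

Expand each in SI base units:
  (A) kg·m·s⁻²
  (B) Pa·m² = N·m⁻²·m² = kg·m·s⁻²
  (C) [m] · [kg·s⁻²] = kg·m·s⁻²
  (D) [kg·m²·s⁻²] / [m] = kg·m·s⁻²
  (E) N·s = kg·m·s⁻²·s = kg·m·s⁻¹
All reduce to kg·m·s⁻² except (E), which is kg·m·s⁻¹.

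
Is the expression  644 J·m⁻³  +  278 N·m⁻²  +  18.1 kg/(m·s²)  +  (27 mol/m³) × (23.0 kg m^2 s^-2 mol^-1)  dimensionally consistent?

Reduce each to base SI dimensions:
  644 J·m⁻³:  J·m⁻³ = N·m·m⁻³ = kg·m⁻¹·s⁻²
  278 N·m⁻²:  N·m⁻² = kg·m·s⁻²·m⁻² = kg·m⁻¹·s⁻²
  18.1 kg/(m·s²):  kg·m⁻¹·s⁻²
  (27 mol/m³) × (23.0 kg m^2 s^-2 mol^-1):  [m⁻³·mol] · [kg·m²·s⁻²·mol⁻¹] = kg·m⁻¹·s⁻²
Every term reduces to kg·m⁻¹·s⁻².

Yes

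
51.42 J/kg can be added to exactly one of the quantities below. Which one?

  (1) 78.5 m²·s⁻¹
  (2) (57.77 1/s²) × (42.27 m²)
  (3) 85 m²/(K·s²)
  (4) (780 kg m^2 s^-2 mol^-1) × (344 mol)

Reference: J·kg⁻¹ = N·m·kg⁻¹ = m²·s⁻².
Each option:
  (1) m²·s⁻¹
  (2) [s⁻²] · [m²] = m²·s⁻²  ← same
  (3) m²·s⁻²·K⁻¹
  (4) [kg·m²·s⁻²·mol⁻¹] · [mol] = kg·m²·s⁻²
Only (2) matches m²·s⁻².

(2)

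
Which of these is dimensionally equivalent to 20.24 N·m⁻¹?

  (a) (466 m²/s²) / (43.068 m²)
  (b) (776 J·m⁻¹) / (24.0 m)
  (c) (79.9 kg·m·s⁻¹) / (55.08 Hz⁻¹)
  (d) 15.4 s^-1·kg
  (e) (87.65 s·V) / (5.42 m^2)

(b)

Reference: N·m⁻¹ = kg·m·s⁻²·m⁻¹ = kg·s⁻².
Each option:
  (a) [m²·s⁻²] / [m²] = s⁻²
  (b) [kg·m·s⁻²] / [m] = kg·s⁻²  ← same
  (c) [kg·m·s⁻¹] / [s] = kg·m·s⁻²
  (d) kg·s⁻¹
  (e) [kg·m²·s⁻²·A⁻¹] / [m²] = kg·s⁻²·A⁻¹
Only (b) matches kg·s⁻².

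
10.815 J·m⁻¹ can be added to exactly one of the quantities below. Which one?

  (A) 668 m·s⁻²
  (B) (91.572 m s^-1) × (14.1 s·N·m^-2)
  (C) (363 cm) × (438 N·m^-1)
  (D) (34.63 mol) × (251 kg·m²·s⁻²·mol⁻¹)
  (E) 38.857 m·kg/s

Reference: J·m⁻¹ = N·m·m⁻¹ = kg·m·s⁻².
Each option:
  (A) m·s⁻²
  (B) [m·s⁻¹] · [kg·m⁻¹·s⁻¹] = kg·s⁻²
  (C) [m] · [kg·s⁻²] = kg·m·s⁻²  ← same
  (D) [mol] · [kg·m²·s⁻²·mol⁻¹] = kg·m²·s⁻²
  (E) kg·m·s⁻¹
Only (C) matches kg·m·s⁻².

(C)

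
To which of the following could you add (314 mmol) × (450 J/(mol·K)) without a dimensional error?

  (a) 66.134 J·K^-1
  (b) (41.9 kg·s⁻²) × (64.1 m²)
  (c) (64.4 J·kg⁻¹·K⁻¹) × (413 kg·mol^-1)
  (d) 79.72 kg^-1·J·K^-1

Reference: [mol] · [kg·m²·s⁻²·K⁻¹·mol⁻¹] = kg·m²·s⁻²·K⁻¹.
Each option:
  (a) J·K⁻¹ = N·m·K⁻¹ = kg·m²·s⁻²·K⁻¹  ← same
  (b) [kg·s⁻²] · [m²] = kg·m²·s⁻²
  (c) [m²·s⁻²·K⁻¹] · [kg·mol⁻¹] = kg·m²·s⁻²·K⁻¹·mol⁻¹
  (d) J·kg⁻¹·K⁻¹ = N·m·kg⁻¹·K⁻¹ = m²·s⁻²·K⁻¹
Only (a) matches kg·m²·s⁻²·K⁻¹.

(a)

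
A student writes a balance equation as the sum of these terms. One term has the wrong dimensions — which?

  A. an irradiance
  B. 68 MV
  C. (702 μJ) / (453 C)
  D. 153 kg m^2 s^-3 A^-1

A.

Reduce each to base SI dimensions:
  A. [irradiance] = kg·s⁻³
  B. V = J·C⁻¹ = kg·m²·s⁻³·A⁻¹
  C. [kg·m²·s⁻²] / [s·A] = kg·m²·s⁻³·A⁻¹
  D. kg·m²·s⁻³·A⁻¹
All reduce to kg·m²·s⁻³·A⁻¹ except A., which is kg·s⁻³.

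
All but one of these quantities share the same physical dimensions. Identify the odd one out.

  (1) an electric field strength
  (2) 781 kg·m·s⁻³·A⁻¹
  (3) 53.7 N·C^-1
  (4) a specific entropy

Work out the base dimensions of each:
  (1) [electric field strength] = kg·m·s⁻³·A⁻¹
  (2) kg·m·s⁻³·A⁻¹
  (3) N·C⁻¹ = kg·m·s⁻²·(s·A)⁻¹ = kg·m·s⁻³·A⁻¹
  (4) [specific entropy] = m²·s⁻²·K⁻¹
All reduce to kg·m·s⁻³·A⁻¹ except (4), which is m²·s⁻²·K⁻¹.

(4)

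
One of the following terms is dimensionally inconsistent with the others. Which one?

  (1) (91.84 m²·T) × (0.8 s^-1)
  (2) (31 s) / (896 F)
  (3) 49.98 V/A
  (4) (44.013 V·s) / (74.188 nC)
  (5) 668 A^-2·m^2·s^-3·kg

(1)

Dimensions:
  (1) [kg·m²·s⁻²·A⁻¹] · [s⁻¹] = kg·m²·s⁻³·A⁻¹
  (2) [s] / [kg⁻¹·m⁻²·s⁴·A²] = kg·m²·s⁻³·A⁻²
  (3) V·A⁻¹ = J·C⁻¹·A⁻¹ = kg·m²·s⁻³·A⁻²
  (4) [kg·m²·s⁻²·A⁻¹] / [s·A] = kg·m²·s⁻³·A⁻²
  (5) kg·m²·s⁻³·A⁻²
All reduce to kg·m²·s⁻³·A⁻² except (1), which is kg·m²·s⁻³·A⁻¹.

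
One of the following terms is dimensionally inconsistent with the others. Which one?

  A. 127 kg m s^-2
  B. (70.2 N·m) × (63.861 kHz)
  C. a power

A.

Dimensions:
  A. kg·m·s⁻²
  B. [kg·m²·s⁻²] · [s⁻¹] = kg·m²·s⁻³
  C. [power] = kg·m²·s⁻³
All reduce to kg·m²·s⁻³ except A., which is kg·m·s⁻².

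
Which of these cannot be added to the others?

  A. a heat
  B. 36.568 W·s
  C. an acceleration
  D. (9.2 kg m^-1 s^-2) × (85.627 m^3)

Work out the base dimensions of each:
  A. [heat] = kg·m²·s⁻²
  B. W·s = J·s⁻¹·s = kg·m²·s⁻²
  C. [acceleration] = m·s⁻²
  D. [kg·m⁻¹·s⁻²] · [m³] = kg·m²·s⁻²
All reduce to kg·m²·s⁻² except C., which is m·s⁻².

C.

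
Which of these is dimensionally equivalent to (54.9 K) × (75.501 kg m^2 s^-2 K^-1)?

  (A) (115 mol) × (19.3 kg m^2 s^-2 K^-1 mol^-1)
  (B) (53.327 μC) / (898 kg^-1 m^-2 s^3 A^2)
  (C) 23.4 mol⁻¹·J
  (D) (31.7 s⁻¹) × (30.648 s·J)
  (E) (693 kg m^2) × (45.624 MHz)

(D)

Reference: [K] · [kg·m²·s⁻²·K⁻¹] = kg·m²·s⁻².
Each option:
  (A) [mol] · [kg·m²·s⁻²·K⁻¹·mol⁻¹] = kg·m²·s⁻²·K⁻¹
  (B) [s·A] / [kg⁻¹·m⁻²·s³·A²] = kg·m²·s⁻²·A⁻¹
  (C) J·mol⁻¹ = N·m·mol⁻¹ = kg·m²·s⁻²·mol⁻¹
  (D) [s⁻¹] · [kg·m²·s⁻¹] = kg·m²·s⁻²  ← same
  (E) [kg·m²] · [s⁻¹] = kg·m²·s⁻¹
Only (D) matches kg·m²·s⁻².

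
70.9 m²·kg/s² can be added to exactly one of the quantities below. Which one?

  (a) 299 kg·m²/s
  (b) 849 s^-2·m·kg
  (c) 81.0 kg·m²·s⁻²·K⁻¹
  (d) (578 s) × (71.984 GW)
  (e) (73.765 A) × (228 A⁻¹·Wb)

(d)

Reference: kg·m²·s⁻².
Each option:
  (a) kg·m²·s⁻¹
  (b) kg·m·s⁻²
  (c) kg·m²·s⁻²·K⁻¹
  (d) [s] · [kg·m²·s⁻³] = kg·m²·s⁻²  ← same
  (e) [A] · [kg·m²·s⁻²·A⁻²] = kg·m²·s⁻²·A⁻¹
Only (d) matches kg·m²·s⁻².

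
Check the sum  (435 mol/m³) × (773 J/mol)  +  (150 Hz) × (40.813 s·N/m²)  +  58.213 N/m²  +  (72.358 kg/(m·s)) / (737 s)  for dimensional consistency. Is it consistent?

In SI base units:
  (435 mol/m³) × (773 J/mol):  [m⁻³·mol] · [kg·m²·s⁻²·mol⁻¹] = kg·m⁻¹·s⁻²
  (150 Hz) × (40.813 s·N/m²):  [s⁻¹] · [kg·m⁻¹·s⁻¹] = kg·m⁻¹·s⁻²
  58.213 N/m²:  N·m⁻² = kg·m·s⁻²·m⁻² = kg·m⁻¹·s⁻²
  (72.358 kg/(m·s)) / (737 s):  [kg·m⁻¹·s⁻¹] / [s] = kg·m⁻¹·s⁻²
Every term reduces to kg·m⁻¹·s⁻².

Yes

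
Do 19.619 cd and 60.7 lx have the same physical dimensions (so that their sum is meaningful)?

No

In SI base units:
  19.619 cd:  cd
  60.7 lx:  lx = lm·m⁻² = m⁻²·cd
cd ≠ m⁻²·cd, so they cannot be added.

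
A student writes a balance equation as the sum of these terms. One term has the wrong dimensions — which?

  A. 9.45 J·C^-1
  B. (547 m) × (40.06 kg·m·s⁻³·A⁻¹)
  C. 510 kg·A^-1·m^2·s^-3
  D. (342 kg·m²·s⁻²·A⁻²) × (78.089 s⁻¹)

D.

Expand each in SI base units:
  A. J·C⁻¹ = N·m·(s·A)⁻¹ = kg·m²·s⁻³·A⁻¹
  B. [m] · [kg·m·s⁻³·A⁻¹] = kg·m²·s⁻³·A⁻¹
  C. kg·m²·s⁻³·A⁻¹
  D. [kg·m²·s⁻²·A⁻²] · [s⁻¹] = kg·m²·s⁻³·A⁻²
All reduce to kg·m²·s⁻³·A⁻¹ except D., which is kg·m²·s⁻³·A⁻².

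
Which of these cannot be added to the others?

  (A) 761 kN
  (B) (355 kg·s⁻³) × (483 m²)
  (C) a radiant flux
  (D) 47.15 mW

In SI base units:
  (A) N = kg·m·s⁻²
  (B) [kg·s⁻³] · [m²] = kg·m²·s⁻³
  (C) [radiant flux] = kg·m²·s⁻³
  (D) W = J·s⁻¹ = kg·m²·s⁻³
All reduce to kg·m²·s⁻³ except (A), which is kg·m·s⁻².

(A)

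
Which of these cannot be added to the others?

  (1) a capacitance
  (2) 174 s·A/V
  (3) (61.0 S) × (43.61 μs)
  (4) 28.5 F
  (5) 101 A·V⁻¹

(5)

Expand each in SI base units:
  (1) [capacitance] = kg⁻¹·m⁻²·s⁴·A²
  (2) A·s·V⁻¹ = A·s·(J·C⁻¹)⁻¹ = kg⁻¹·m⁻²·s⁴·A²
  (3) [kg⁻¹·m⁻²·s³·A²] · [s] = kg⁻¹·m⁻²·s⁴·A²
  (4) F = C·V⁻¹ = kg⁻¹·m⁻²·s⁴·A²
  (5) A·V⁻¹ = A·(J·C⁻¹)⁻¹ = kg⁻¹·m⁻²·s³·A²
All reduce to kg⁻¹·m⁻²·s⁴·A² except (5), which is kg⁻¹·m⁻²·s³·A².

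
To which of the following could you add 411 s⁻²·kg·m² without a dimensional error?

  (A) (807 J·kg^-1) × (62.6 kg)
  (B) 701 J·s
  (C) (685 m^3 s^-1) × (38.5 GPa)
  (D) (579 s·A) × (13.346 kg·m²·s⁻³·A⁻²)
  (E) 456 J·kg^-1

(A)

Reference: kg·m²·s⁻².
Each option:
  (A) [m²·s⁻²] · [kg] = kg·m²·s⁻²  ← same
  (B) J·s = N·m·s = kg·m²·s⁻¹
  (C) [m³·s⁻¹] · [kg·m⁻¹·s⁻²] = kg·m²·s⁻³
  (D) [s·A] · [kg·m²·s⁻³·A⁻²] = kg·m²·s⁻²·A⁻¹
  (E) J·kg⁻¹ = N·m·kg⁻¹ = m²·s⁻²
Only (A) matches kg·m²·s⁻².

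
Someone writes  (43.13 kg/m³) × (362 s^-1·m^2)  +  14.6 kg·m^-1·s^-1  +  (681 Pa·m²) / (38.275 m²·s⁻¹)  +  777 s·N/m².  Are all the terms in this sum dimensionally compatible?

Reduce each to base SI dimensions:
  (43.13 kg/m³) × (362 s^-1·m^2):  [kg·m⁻³] · [m²·s⁻¹] = kg·m⁻¹·s⁻¹
  14.6 kg·m^-1·s^-1:  kg·m⁻¹·s⁻¹
  (681 Pa·m²) / (38.275 m²·s⁻¹):  [kg·m·s⁻²] / [m²·s⁻¹] = kg·m⁻¹·s⁻¹
  777 s·N/m²:  N·s·m⁻² = kg·m·s⁻²·s·m⁻² = kg·m⁻¹·s⁻¹
Every term reduces to kg·m⁻¹·s⁻¹.

Yes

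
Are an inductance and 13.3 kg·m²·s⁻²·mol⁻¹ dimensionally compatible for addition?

No

Expand each in SI base units:
  an inductance:  [inductance] = kg·m²·s⁻²·A⁻²
  13.3 kg·m²·s⁻²·mol⁻¹:  kg·m²·s⁻²·mol⁻¹
kg·m²·s⁻²·A⁻² ≠ kg·m²·s⁻²·mol⁻¹, so they cannot be added.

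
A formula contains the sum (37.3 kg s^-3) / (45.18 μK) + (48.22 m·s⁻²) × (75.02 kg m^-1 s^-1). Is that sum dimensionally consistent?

No

Dimensions:
  (37.3 kg s^-3) / (45.18 μK):  [kg·s⁻³] / [K] = kg·s⁻³·K⁻¹
  (48.22 m·s⁻²) × (75.02 kg m^-1 s^-1):  [m·s⁻²] · [kg·m⁻¹·s⁻¹] = kg·s⁻³
kg·s⁻³·K⁻¹ ≠ kg·s⁻³, so they cannot be added.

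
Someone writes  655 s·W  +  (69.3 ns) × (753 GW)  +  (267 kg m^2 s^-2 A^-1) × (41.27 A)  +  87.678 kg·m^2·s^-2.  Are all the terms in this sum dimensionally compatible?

Yes

In SI base units:
  655 s·W:  W·s = J·s⁻¹·s = kg·m²·s⁻²
  (69.3 ns) × (753 GW):  [s] · [kg·m²·s⁻³] = kg·m²·s⁻²
  (267 kg m^2 s^-2 A^-1) × (41.27 A):  [kg·m²·s⁻²·A⁻¹] · [A] = kg·m²·s⁻²
  87.678 kg·m^2·s^-2:  kg·m²·s⁻²
Every term reduces to kg·m²·s⁻².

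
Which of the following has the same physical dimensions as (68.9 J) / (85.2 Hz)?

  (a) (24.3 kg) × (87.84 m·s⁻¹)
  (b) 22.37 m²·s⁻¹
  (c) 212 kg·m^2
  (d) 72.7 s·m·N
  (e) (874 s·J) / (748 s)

Reference: [kg·m²·s⁻²] / [s⁻¹] = kg·m²·s⁻¹.
Each option:
  (a) [kg] · [m·s⁻¹] = kg·m·s⁻¹
  (b) m²·s⁻¹
  (c) kg·m²
  (d) N·m·s = kg·m·s⁻²·m·s = kg·m²·s⁻¹  ← same
  (e) [kg·m²·s⁻¹] / [s] = kg·m²·s⁻²
Only (d) matches kg·m²·s⁻¹.

(d)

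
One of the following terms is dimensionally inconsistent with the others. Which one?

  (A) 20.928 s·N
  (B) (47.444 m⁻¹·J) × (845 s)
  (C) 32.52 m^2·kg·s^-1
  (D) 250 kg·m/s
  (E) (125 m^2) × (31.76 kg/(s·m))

(C)

Expand each in SI base units:
  (A) N·s = kg·m·s⁻²·s = kg·m·s⁻¹
  (B) [kg·m·s⁻²] · [s] = kg·m·s⁻¹
  (C) kg·m²·s⁻¹
  (D) kg·m·s⁻¹
  (E) [m²] · [kg·m⁻¹·s⁻¹] = kg·m·s⁻¹
All reduce to kg·m·s⁻¹ except (C), which is kg·m²·s⁻¹.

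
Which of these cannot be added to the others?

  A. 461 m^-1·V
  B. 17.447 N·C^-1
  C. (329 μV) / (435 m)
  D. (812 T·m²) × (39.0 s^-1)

D.

In SI base units:
  A. V·m⁻¹ = J·C⁻¹·m⁻¹ = kg·m·s⁻³·A⁻¹
  B. N·C⁻¹ = kg·m·s⁻²·(s·A)⁻¹ = kg·m·s⁻³·A⁻¹
  C. [kg·m²·s⁻³·A⁻¹] / [m] = kg·m·s⁻³·A⁻¹
  D. [kg·m²·s⁻²·A⁻¹] · [s⁻¹] = kg·m²·s⁻³·A⁻¹
All reduce to kg·m·s⁻³·A⁻¹ except D., which is kg·m²·s⁻³·A⁻¹.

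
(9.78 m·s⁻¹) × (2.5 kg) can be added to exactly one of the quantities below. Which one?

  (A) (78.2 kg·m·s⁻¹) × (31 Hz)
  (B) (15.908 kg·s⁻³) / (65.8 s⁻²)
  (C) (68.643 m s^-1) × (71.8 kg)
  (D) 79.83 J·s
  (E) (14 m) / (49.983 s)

Reference: [m·s⁻¹] · [kg] = kg·m·s⁻¹.
Each option:
  (A) [kg·m·s⁻¹] · [s⁻¹] = kg·m·s⁻²
  (B) [kg·s⁻³] / [s⁻²] = kg·s⁻¹
  (C) [m·s⁻¹] · [kg] = kg·m·s⁻¹  ← same
  (D) J·s = N·m·s = kg·m²·s⁻¹
  (E) [m] / [s] = m·s⁻¹
Only (C) matches kg·m·s⁻¹.

(C)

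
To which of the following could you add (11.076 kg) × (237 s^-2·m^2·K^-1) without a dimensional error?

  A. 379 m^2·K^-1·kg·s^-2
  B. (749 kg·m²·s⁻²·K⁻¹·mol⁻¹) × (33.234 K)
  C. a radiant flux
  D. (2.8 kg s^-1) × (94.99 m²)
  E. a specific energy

Reference: [kg] · [m²·s⁻²·K⁻¹] = kg·m²·s⁻²·K⁻¹.
Each option:
  A. kg·m²·s⁻²·K⁻¹  ← same
  B. [kg·m²·s⁻²·K⁻¹·mol⁻¹] · [K] = kg·m²·s⁻²·mol⁻¹
  C. [radiant flux] = kg·m²·s⁻³
  D. [kg·s⁻¹] · [m²] = kg·m²·s⁻¹
  E. [specific energy] = m²·s⁻²
Only A. matches kg·m²·s⁻²·K⁻¹.

A.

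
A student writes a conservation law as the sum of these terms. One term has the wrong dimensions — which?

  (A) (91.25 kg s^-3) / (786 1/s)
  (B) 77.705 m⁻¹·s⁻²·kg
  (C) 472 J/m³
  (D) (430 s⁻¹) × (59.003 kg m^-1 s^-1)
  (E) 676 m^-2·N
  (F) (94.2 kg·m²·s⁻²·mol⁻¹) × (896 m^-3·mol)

(A)

In SI base units:
  (A) [kg·s⁻³] / [s⁻¹] = kg·s⁻²
  (B) kg·m⁻¹·s⁻²
  (C) J·m⁻³ = N·m·m⁻³ = kg·m⁻¹·s⁻²
  (D) [s⁻¹] · [kg·m⁻¹·s⁻¹] = kg·m⁻¹·s⁻²
  (E) N·m⁻² = kg·m·s⁻²·m⁻² = kg·m⁻¹·s⁻²
  (F) [kg·m²·s⁻²·mol⁻¹] · [m⁻³·mol] = kg·m⁻¹·s⁻²
All reduce to kg·m⁻¹·s⁻² except (A), which is kg·s⁻².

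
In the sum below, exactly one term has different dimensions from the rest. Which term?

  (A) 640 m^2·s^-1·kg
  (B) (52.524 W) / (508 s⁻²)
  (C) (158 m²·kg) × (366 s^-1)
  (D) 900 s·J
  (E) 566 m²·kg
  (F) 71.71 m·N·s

Dimensions:
  (A) kg·m²·s⁻¹
  (B) [kg·m²·s⁻³] / [s⁻²] = kg·m²·s⁻¹
  (C) [kg·m²] · [s⁻¹] = kg·m²·s⁻¹
  (D) J·s = N·m·s = kg·m²·s⁻¹
  (E) kg·m²
  (F) N·m·s = kg·m·s⁻²·m·s = kg·m²·s⁻¹
All reduce to kg·m²·s⁻¹ except (E), which is kg·m².

(E)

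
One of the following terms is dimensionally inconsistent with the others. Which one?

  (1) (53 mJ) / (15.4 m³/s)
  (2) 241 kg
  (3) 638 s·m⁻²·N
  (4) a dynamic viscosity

(2)

In SI base units:
  (1) [kg·m²·s⁻²] / [m³·s⁻¹] = kg·m⁻¹·s⁻¹
  (2) kg
  (3) N·s·m⁻² = kg·m·s⁻²·s·m⁻² = kg·m⁻¹·s⁻¹
  (4) [dynamic viscosity] = kg·m⁻¹·s⁻¹
All reduce to kg·m⁻¹·s⁻¹ except (2), which is kg.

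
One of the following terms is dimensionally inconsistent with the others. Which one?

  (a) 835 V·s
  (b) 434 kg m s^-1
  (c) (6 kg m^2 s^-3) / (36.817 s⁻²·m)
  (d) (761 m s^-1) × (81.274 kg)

In SI base units:
  (a) V·s = J·C⁻¹·s = kg·m²·s⁻²·A⁻¹
  (b) kg·m·s⁻¹
  (c) [kg·m²·s⁻³] / [m·s⁻²] = kg·m·s⁻¹
  (d) [m·s⁻¹] · [kg] = kg·m·s⁻¹
All reduce to kg·m·s⁻¹ except (a), which is kg·m²·s⁻²·A⁻¹.

(a)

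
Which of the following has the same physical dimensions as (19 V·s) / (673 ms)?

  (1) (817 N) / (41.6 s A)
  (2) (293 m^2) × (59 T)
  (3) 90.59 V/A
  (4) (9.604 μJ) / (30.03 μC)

Reference: [kg·m²·s⁻²·A⁻¹] / [s] = kg·m²·s⁻³·A⁻¹.
Each option:
  (1) [kg·m·s⁻²] / [s·A] = kg·m·s⁻³·A⁻¹
  (2) [m²] · [kg·s⁻²·A⁻¹] = kg·m²·s⁻²·A⁻¹
  (3) V·A⁻¹ = J·C⁻¹·A⁻¹ = kg·m²·s⁻³·A⁻²
  (4) [kg·m²·s⁻²] / [s·A] = kg·m²·s⁻³·A⁻¹  ← same
Only (4) matches kg·m²·s⁻³·A⁻¹.

(4)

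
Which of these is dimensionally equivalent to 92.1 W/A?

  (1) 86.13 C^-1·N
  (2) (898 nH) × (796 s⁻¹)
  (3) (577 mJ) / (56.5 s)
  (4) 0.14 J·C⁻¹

(4)

Reference: W·A⁻¹ = J·s⁻¹·A⁻¹ = kg·m²·s⁻³·A⁻¹.
Each option:
  (1) N·C⁻¹ = kg·m·s⁻²·(s·A)⁻¹ = kg·m·s⁻³·A⁻¹
  (2) [kg·m²·s⁻²·A⁻²] · [s⁻¹] = kg·m²·s⁻³·A⁻²
  (3) [kg·m²·s⁻²] / [s] = kg·m²·s⁻³
  (4) J·C⁻¹ = N·m·(s·A)⁻¹ = kg·m²·s⁻³·A⁻¹  ← same
Only (4) matches kg·m²·s⁻³·A⁻¹.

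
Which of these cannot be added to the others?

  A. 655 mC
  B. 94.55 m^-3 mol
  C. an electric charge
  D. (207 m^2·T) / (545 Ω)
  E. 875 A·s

Expand each in SI base units:
  A. C = s·A
  B. m⁻³·mol
  C. [electric charge] = s·A
  D. [kg·m²·s⁻²·A⁻¹] / [kg·m²·s⁻³·A⁻²] = s·A
  E. A·s = s·A
All reduce to s·A except B., which is m⁻³·mol.

B.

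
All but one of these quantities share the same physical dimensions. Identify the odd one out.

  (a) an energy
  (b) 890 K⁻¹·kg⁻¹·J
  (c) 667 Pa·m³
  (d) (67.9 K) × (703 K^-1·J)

Work out the base dimensions of each:
  (a) [energy] = kg·m²·s⁻²
  (b) J·kg⁻¹·K⁻¹ = N·m·kg⁻¹·K⁻¹ = m²·s⁻²·K⁻¹
  (c) Pa·m³ = N·m⁻²·m³ = kg·m²·s⁻²
  (d) [K] · [kg·m²·s⁻²·K⁻¹] = kg·m²·s⁻²
All reduce to kg·m²·s⁻² except (b), which is m²·s⁻²·K⁻¹.

(b)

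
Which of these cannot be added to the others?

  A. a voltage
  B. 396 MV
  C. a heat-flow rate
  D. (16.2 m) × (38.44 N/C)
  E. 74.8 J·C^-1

C.

In SI base units:
  A. [voltage] = kg·m²·s⁻³·A⁻¹
  B. V = J·C⁻¹ = kg·m²·s⁻³·A⁻¹
  C. [heat-flow rate] = kg·m²·s⁻³
  D. [m] · [kg·m·s⁻³·A⁻¹] = kg·m²·s⁻³·A⁻¹
  E. J·C⁻¹ = N·m·(s·A)⁻¹ = kg·m²·s⁻³·A⁻¹
All reduce to kg·m²·s⁻³·A⁻¹ except C., which is kg·m²·s⁻³.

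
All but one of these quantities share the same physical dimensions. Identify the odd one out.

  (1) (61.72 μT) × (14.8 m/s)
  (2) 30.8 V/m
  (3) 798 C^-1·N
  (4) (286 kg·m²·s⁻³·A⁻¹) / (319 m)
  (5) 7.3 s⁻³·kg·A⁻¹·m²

(5)

Reduce each to base SI dimensions:
  (1) [kg·s⁻²·A⁻¹] · [m·s⁻¹] = kg·m·s⁻³·A⁻¹
  (2) V·m⁻¹ = J·C⁻¹·m⁻¹ = kg·m·s⁻³·A⁻¹
  (3) N·C⁻¹ = kg·m·s⁻²·(s·A)⁻¹ = kg·m·s⁻³·A⁻¹
  (4) [kg·m²·s⁻³·A⁻¹] / [m] = kg·m·s⁻³·A⁻¹
  (5) kg·m²·s⁻³·A⁻¹
All reduce to kg·m·s⁻³·A⁻¹ except (5), which is kg·m²·s⁻³·A⁻¹.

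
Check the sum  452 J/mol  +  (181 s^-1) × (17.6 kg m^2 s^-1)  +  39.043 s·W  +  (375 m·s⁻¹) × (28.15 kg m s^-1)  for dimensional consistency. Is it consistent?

Expand each in SI base units:
  452 J/mol:  J·mol⁻¹ = N·m·mol⁻¹ = kg·m²·s⁻²·mol⁻¹
  (181 s^-1) × (17.6 kg m^2 s^-1):  [s⁻¹] · [kg·m²·s⁻¹] = kg·m²·s⁻²
  39.043 s·W:  W·s = J·s⁻¹·s = kg·m²·s⁻²
  (375 m·s⁻¹) × (28.15 kg m s^-1):  [m·s⁻¹] · [kg·m·s⁻¹] = kg·m²·s⁻²
The terms do not share a single dimension (kg·m²·s⁻² vs kg·m²·s⁻²·mol⁻¹).

No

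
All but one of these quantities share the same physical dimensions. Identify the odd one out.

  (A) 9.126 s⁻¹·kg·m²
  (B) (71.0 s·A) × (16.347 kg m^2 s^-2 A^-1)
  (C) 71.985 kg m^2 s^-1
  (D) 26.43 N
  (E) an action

In SI base units:
  (A) kg·m²·s⁻¹
  (B) [s·A] · [kg·m²·s⁻²·A⁻¹] = kg·m²·s⁻¹
  (C) kg·m²·s⁻¹
  (D) N = kg·m·s⁻²
  (E) [action] = kg·m²·s⁻¹
All reduce to kg·m²·s⁻¹ except (D), which is kg·m·s⁻².

(D)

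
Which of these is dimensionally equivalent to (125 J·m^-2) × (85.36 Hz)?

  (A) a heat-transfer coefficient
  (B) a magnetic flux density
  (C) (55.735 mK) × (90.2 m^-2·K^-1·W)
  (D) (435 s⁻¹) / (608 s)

(C)

Reference: [kg·s⁻²] · [s⁻¹] = kg·s⁻³.
Each option:
  (A) [heat-transfer coefficient] = kg·s⁻³·K⁻¹
  (B) [magnetic flux density] = kg·s⁻²·A⁻¹
  (C) [K] · [kg·s⁻³·K⁻¹] = kg·s⁻³  ← same
  (D) [s⁻¹] / [s] = s⁻²
Only (C) matches kg·s⁻³.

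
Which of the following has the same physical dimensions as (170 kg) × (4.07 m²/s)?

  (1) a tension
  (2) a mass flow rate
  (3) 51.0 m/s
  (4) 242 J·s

(4)

Reference: [kg] · [m²·s⁻¹] = kg·m²·s⁻¹.
Each option:
  (1) [tension] = kg·m·s⁻²
  (2) [mass flow rate] = kg·s⁻¹
  (3) m·s⁻¹
  (4) J·s = N·m·s = kg·m²·s⁻¹  ← same
Only (4) matches kg·m²·s⁻¹.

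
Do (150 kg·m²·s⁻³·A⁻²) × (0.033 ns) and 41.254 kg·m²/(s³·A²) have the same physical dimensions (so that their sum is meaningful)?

Dimensions:
  (150 kg·m²·s⁻³·A⁻²) × (0.033 ns):  [kg·m²·s⁻³·A⁻²] · [s] = kg·m²·s⁻²·A⁻²
  41.254 kg·m²/(s³·A²):  kg·m²·s⁻³·A⁻²
kg·m²·s⁻²·A⁻² ≠ kg·m²·s⁻³·A⁻², so they cannot be added.

No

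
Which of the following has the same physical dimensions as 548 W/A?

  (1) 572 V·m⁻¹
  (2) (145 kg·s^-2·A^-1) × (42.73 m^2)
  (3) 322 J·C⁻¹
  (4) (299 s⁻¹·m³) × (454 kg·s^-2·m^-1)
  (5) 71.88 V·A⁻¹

(3)

Reference: W·A⁻¹ = J·s⁻¹·A⁻¹ = kg·m²·s⁻³·A⁻¹.
Each option:
  (1) V·m⁻¹ = J·C⁻¹·m⁻¹ = kg·m·s⁻³·A⁻¹
  (2) [kg·s⁻²·A⁻¹] · [m²] = kg·m²·s⁻²·A⁻¹
  (3) J·C⁻¹ = N·m·(s·A)⁻¹ = kg·m²·s⁻³·A⁻¹  ← same
  (4) [m³·s⁻¹] · [kg·m⁻¹·s⁻²] = kg·m²·s⁻³
  (5) V·A⁻¹ = J·C⁻¹·A⁻¹ = kg·m²·s⁻³·A⁻²
Only (3) matches kg·m²·s⁻³·A⁻¹.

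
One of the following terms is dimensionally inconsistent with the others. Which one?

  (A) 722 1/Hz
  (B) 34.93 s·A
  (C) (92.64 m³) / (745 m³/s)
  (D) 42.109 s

(B)

In SI base units:
  (A) Hz⁻¹ = (s⁻¹)⁻¹ = s
  (B) A·s = s·A
  (C) [m³] / [m³·s⁻¹] = s
  (D) s
All reduce to s except (B), which is s·A.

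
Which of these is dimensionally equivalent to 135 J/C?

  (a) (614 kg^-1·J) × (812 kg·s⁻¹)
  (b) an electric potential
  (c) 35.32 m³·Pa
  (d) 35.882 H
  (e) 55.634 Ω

Reference: J·C⁻¹ = N·m·(s·A)⁻¹ = kg·m²·s⁻³·A⁻¹.
Each option:
  (a) [m²·s⁻²] · [kg·s⁻¹] = kg·m²·s⁻³
  (b) [electric potential] = kg·m²·s⁻³·A⁻¹  ← same
  (c) Pa·m³ = N·m⁻²·m³ = kg·m²·s⁻²
  (d) H = V·s·A⁻¹ = kg·m²·s⁻²·A⁻²
  (e) Ω = V·A⁻¹ = kg·m²·s⁻³·A⁻²
Only (b) matches kg·m²·s⁻³·A⁻¹.

(b)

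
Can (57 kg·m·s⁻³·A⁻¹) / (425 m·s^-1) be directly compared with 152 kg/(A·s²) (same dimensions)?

Yes

Work out the base dimensions of each:
  (57 kg·m·s⁻³·A⁻¹) / (425 m·s^-1):  [kg·m·s⁻³·A⁻¹] / [m·s⁻¹] = kg·s⁻²·A⁻¹
  152 kg/(A·s²):  kg·s⁻²·A⁻¹
Both are kg·s⁻²·A⁻¹, so they have the same dimensions and can be added.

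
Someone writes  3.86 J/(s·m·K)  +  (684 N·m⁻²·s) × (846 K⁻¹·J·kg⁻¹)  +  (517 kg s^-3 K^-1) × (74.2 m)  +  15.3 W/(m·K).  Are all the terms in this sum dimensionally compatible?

In SI base units:
  3.86 J/(s·m·K):  J·s⁻¹·m⁻¹·K⁻¹ = N·m·s⁻¹·m⁻¹·K⁻¹ = kg·m·s⁻³·K⁻¹
  (684 N·m⁻²·s) × (846 K⁻¹·J·kg⁻¹):  [kg·m⁻¹·s⁻¹] · [m²·s⁻²·K⁻¹] = kg·m·s⁻³·K⁻¹
  (517 kg s^-3 K^-1) × (74.2 m):  [kg·s⁻³·K⁻¹] · [m] = kg·m·s⁻³·K⁻¹
  15.3 W/(m·K):  W·m⁻¹·K⁻¹ = J·s⁻¹·m⁻¹·K⁻¹ = kg·m·s⁻³·K⁻¹
Every term reduces to kg·m·s⁻³·K⁻¹.

Yes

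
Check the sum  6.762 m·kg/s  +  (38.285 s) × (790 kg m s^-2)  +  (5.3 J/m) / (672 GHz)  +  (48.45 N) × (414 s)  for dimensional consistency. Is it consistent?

Yes

Work out the base dimensions of each:
  6.762 m·kg/s:  kg·m·s⁻¹
  (38.285 s) × (790 kg m s^-2):  [s] · [kg·m·s⁻²] = kg·m·s⁻¹
  (5.3 J/m) / (672 GHz):  [kg·m·s⁻²] / [s⁻¹] = kg·m·s⁻¹
  (48.45 N) × (414 s):  [kg·m·s⁻²] · [s] = kg·m·s⁻¹
Every term reduces to kg·m·s⁻¹.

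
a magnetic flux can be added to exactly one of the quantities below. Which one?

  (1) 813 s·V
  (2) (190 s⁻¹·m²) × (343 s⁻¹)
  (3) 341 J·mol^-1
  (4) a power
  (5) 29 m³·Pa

(1)

Reference: [magnetic flux] = kg·m²·s⁻²·A⁻¹.
Each option:
  (1) V·s = J·C⁻¹·s = kg·m²·s⁻²·A⁻¹  ← same
  (2) [m²·s⁻¹] · [s⁻¹] = m²·s⁻²
  (3) J·mol⁻¹ = N·m·mol⁻¹ = kg·m²·s⁻²·mol⁻¹
  (4) [power] = kg·m²·s⁻³
  (5) Pa·m³ = N·m⁻²·m³ = kg·m²·s⁻²
Only (1) matches kg·m²·s⁻²·A⁻¹.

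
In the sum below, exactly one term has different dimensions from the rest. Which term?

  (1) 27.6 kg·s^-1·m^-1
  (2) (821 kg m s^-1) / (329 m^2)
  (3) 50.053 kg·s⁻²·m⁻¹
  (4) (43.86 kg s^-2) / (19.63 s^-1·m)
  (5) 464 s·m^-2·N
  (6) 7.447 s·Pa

In SI base units:
  (1) kg·m⁻¹·s⁻¹
  (2) [kg·m·s⁻¹] / [m²] = kg·m⁻¹·s⁻¹
  (3) kg·m⁻¹·s⁻²
  (4) [kg·s⁻²] / [m·s⁻¹] = kg·m⁻¹·s⁻¹
  (5) N·s·m⁻² = kg·m·s⁻²·s·m⁻² = kg·m⁻¹·s⁻¹
  (6) Pa·s = N·m⁻²·s = kg·m⁻¹·s⁻¹
All reduce to kg·m⁻¹·s⁻¹ except (3), which is kg·m⁻¹·s⁻².

(3)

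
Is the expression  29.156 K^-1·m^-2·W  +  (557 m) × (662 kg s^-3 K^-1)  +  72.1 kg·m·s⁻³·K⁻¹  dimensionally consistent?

In SI base units:
  29.156 K^-1·m^-2·W:  W·m⁻²·K⁻¹ = J·s⁻¹·m⁻²·K⁻¹ = kg·s⁻³·K⁻¹
  (557 m) × (662 kg s^-3 K^-1):  [m] · [kg·s⁻³·K⁻¹] = kg·m·s⁻³·K⁻¹
  72.1 kg·m·s⁻³·K⁻¹:  kg·m·s⁻³·K⁻¹
The terms do not share a single dimension (kg·m·s⁻³·K⁻¹ vs kg·s⁻³·K⁻¹).

No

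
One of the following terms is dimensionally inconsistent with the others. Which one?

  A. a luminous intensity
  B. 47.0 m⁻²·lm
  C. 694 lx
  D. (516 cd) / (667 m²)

A.

Expand each in SI base units:
  A. [luminous intensity] = cd
  B. lm·m⁻² = cd·m⁻² = m⁻²·cd
  C. lx = lm·m⁻² = m⁻²·cd
  D. [cd] / [m²] = m⁻²·cd
All reduce to m⁻²·cd except A., which is cd.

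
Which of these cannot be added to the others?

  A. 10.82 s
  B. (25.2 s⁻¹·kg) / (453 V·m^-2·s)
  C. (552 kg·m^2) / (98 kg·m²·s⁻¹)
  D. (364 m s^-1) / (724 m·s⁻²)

B.

Expand each in SI base units:
  A. s
  B. [kg·s⁻¹] / [kg·s⁻²·A⁻¹] = s·A
  C. [kg·m²] / [kg·m²·s⁻¹] = s
  D. [m·s⁻¹] / [m·s⁻²] = s
All reduce to s except B., which is s·A.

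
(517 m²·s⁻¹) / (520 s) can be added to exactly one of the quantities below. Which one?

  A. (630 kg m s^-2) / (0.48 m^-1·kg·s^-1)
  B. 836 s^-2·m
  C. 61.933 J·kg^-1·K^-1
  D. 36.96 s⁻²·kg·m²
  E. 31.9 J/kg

E.

Reference: [m²·s⁻¹] / [s] = m²·s⁻².
Each option:
  A. [kg·m·s⁻²] / [kg·m⁻¹·s⁻¹] = m²·s⁻¹
  B. m·s⁻²
  C. J·kg⁻¹·K⁻¹ = N·m·kg⁻¹·K⁻¹ = m²·s⁻²·K⁻¹
  D. kg·m²·s⁻²
  E. J·kg⁻¹ = N·m·kg⁻¹ = m²·s⁻²  ← same
Only E. matches m²·s⁻².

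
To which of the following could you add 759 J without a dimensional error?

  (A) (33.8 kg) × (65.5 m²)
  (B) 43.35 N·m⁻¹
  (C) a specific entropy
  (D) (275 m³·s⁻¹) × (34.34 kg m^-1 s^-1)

(D)

Reference: J = N·m = kg·m²·s⁻².
Each option:
  (A) [kg] · [m²] = kg·m²
  (B) N·m⁻¹ = kg·m·s⁻²·m⁻¹ = kg·s⁻²
  (C) [specific entropy] = m²·s⁻²·K⁻¹
  (D) [m³·s⁻¹] · [kg·m⁻¹·s⁻¹] = kg·m²·s⁻²  ← same
Only (D) matches kg·m²·s⁻².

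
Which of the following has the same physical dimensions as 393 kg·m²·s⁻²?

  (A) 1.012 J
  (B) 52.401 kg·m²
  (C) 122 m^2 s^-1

Reference: kg·m²·s⁻².
Each option:
  (A) J = N·m = kg·m²·s⁻²  ← same
  (B) kg·m²
  (C) m²·s⁻¹
Only (A) matches kg·m²·s⁻².

(A)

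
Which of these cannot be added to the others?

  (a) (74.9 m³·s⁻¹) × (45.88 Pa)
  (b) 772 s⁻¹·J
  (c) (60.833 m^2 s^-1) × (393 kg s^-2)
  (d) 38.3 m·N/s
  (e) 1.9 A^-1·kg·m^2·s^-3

In SI base units:
  (a) [m³·s⁻¹] · [kg·m⁻¹·s⁻²] = kg·m²·s⁻³
  (b) J·s⁻¹ = N·m·s⁻¹ = kg·m²·s⁻³
  (c) [m²·s⁻¹] · [kg·s⁻²] = kg·m²·s⁻³
  (d) N·m·s⁻¹ = kg·m·s⁻²·m·s⁻¹ = kg·m²·s⁻³
  (e) kg·m²·s⁻³·A⁻¹
All reduce to kg·m²·s⁻³ except (e), which is kg·m²·s⁻³·A⁻¹.

(e)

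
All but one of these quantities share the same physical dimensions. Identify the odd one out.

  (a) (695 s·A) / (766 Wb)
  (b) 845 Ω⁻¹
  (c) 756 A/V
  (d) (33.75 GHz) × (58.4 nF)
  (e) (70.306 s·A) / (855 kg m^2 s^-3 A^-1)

Work out the base dimensions of each:
  (a) [s·A] / [kg·m²·s⁻²·A⁻¹] = kg⁻¹·m⁻²·s³·A²
  (b) Ω⁻¹ = (V·A⁻¹)⁻¹ = kg⁻¹·m⁻²·s³·A²
  (c) A·V⁻¹ = A·(J·C⁻¹)⁻¹ = kg⁻¹·m⁻²·s³·A²
  (d) [s⁻¹] · [kg⁻¹·m⁻²·s⁴·A²] = kg⁻¹·m⁻²·s³·A²
  (e) [s·A] / [kg·m²·s⁻³·A⁻¹] = kg⁻¹·m⁻²·s⁴·A²
All reduce to kg⁻¹·m⁻²·s³·A² except (e), which is kg⁻¹·m⁻²·s⁴·A².

(e)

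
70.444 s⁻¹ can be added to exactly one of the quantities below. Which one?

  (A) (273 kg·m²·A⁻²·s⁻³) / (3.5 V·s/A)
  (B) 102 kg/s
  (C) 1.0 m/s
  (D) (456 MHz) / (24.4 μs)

(A)

Reference: s⁻¹.
Each option:
  (A) [kg·m²·s⁻³·A⁻²] / [kg·m²·s⁻²·A⁻²] = s⁻¹  ← same
  (B) kg·s⁻¹
  (C) m·s⁻¹
  (D) [s⁻¹] / [s] = s⁻²
Only (A) matches s⁻¹.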